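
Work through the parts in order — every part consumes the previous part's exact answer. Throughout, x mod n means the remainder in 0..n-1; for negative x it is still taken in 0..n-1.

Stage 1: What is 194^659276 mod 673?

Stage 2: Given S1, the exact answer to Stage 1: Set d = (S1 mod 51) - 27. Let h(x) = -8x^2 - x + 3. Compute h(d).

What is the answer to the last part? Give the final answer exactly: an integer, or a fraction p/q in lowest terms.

-66

Stage 1: squarings mod 673: 194^1=194, 194^2=621, 194^4=12, 194^8=144, 194^16=546, 194^32=650, 194^64=529, 194^128=546, 194^256=650, 194^512=529, 194^1024=546, 194^2048=650, 194^4096=529, 194^8192=546, 194^16384=650, 194^32768=529, 194^65536=546, 194^131072=650, 194^262144=529, 194^524288=546; 194^659276 = 194^4 * 194^8 * 194^64 * 194^256 * 194^512 * 194^1024 * 194^2048 * 194^131072 * 194^524288 = 636 (mod 673); answer 636
Stage 2: S1 = 636; d = -3; -8*(-3)^2 - 1*(-3)^1 + 3 = (-72) + (3) + (3) = -66; answer -66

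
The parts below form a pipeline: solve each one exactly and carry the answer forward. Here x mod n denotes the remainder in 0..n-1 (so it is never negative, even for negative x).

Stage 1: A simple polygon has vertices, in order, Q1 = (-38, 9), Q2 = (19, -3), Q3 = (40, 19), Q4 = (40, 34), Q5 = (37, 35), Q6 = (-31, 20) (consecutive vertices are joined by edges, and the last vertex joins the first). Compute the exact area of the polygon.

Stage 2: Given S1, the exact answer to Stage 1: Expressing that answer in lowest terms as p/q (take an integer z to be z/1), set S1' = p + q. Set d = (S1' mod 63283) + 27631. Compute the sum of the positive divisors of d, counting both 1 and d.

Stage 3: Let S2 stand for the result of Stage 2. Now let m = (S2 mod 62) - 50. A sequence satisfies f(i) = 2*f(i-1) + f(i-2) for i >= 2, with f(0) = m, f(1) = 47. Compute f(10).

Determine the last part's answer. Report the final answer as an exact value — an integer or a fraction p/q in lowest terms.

Stage 1: cross terms: (-38*-3 - 19*9)=-57, (19*19 - 40*-3)=481, (40*34 - 40*19)=600, (40*35 - 37*34)=142, (37*20 - -31*35)=1825, (-31*9 - -38*20)=481; twice the area = |3472| = 3472; area = 1736; answer 1736
Stage 2: S1 = 1736; threaded value p + q = 1737; d = 29368; 29368 = 2^3 * 3671; sigma = (1 + 2 + 4 + 8) * (1 + 3671) = 15 * 3672 = 55080; answer 55080
Stage 3: S2 = 55080; m = -26; f(2) = 2*(47) + 1*(-26) = 68; iterating: f(2)=68, f(3)=183, f(4)=434, f(5)=1051, f(6)=2536, f(7)=6123, f(8)=14782, f(9)=35687, f(10)=86156; answer 86156

86156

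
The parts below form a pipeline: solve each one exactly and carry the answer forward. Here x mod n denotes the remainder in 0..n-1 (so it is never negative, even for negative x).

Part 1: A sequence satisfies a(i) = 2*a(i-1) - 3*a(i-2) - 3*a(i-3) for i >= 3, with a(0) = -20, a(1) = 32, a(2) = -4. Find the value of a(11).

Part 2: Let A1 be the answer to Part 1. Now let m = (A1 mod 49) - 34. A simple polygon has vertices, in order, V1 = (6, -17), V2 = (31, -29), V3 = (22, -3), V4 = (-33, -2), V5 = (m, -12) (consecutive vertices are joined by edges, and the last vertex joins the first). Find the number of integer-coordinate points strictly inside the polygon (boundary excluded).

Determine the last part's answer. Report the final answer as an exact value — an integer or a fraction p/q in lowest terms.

Part 1: a(3) = 2*(-4) - 3*(32) - 3*(-20) = -44; iterating: a(3)=-44, a(4)=-172, a(5)=-200, a(6)=248, a(7)=1612, a(8)=3080, a(9)=580, a(10)=-12916, a(11)=-36812; answer -36812
Part 2: A1 = -36812; m = 2; cross terms: (6*-29 - 31*-17)=353, (31*-3 - 22*-29)=545, (22*-2 - -33*-3)=-143, (-33*-12 - 2*-2)=400, (2*-17 - 6*-12)=38; twice the area = |1193| = 1193; area = 1193/2; boundary points = 1 + 1 + 1 + 5 + 1 = 9; strictly interior points = area - boundary/2 + 1 = 593; answer 593

593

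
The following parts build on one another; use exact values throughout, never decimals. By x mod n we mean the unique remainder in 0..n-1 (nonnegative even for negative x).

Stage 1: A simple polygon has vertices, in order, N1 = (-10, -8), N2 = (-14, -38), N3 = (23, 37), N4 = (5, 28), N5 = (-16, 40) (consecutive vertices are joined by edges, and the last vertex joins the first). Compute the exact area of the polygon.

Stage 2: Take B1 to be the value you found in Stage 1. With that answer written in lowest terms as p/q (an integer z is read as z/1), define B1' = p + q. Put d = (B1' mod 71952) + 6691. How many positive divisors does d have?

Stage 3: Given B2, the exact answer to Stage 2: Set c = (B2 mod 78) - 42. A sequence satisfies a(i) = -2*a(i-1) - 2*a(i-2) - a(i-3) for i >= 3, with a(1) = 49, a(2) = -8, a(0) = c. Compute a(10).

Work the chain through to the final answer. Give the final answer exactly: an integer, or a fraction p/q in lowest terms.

79

Stage 1: cross terms: (-10*-38 - -14*-8)=268, (-14*37 - 23*-38)=356, (23*28 - 5*37)=459, (5*40 - -16*28)=648, (-16*-8 - -10*40)=528; twice the area = |2259| = 2259; area = 2259/2; answer 2259/2
Stage 2: B1 = 2259/2; threaded value p + q = 2261; d = 8952; 8952 = 2^3 * 3 * 373; number of divisors = (3+1) * (1+1) * (1+1) = 16; answer 16
Stage 3: B2 = 16; c = -26; a(3) = -2*(-8) - 2*(49) - 1*(-26) = -56; iterating: a(3)=-56, a(4)=79, a(5)=-38, a(6)=-26, a(7)=49, a(8)=-8, a(9)=-56, a(10)=79; answer 79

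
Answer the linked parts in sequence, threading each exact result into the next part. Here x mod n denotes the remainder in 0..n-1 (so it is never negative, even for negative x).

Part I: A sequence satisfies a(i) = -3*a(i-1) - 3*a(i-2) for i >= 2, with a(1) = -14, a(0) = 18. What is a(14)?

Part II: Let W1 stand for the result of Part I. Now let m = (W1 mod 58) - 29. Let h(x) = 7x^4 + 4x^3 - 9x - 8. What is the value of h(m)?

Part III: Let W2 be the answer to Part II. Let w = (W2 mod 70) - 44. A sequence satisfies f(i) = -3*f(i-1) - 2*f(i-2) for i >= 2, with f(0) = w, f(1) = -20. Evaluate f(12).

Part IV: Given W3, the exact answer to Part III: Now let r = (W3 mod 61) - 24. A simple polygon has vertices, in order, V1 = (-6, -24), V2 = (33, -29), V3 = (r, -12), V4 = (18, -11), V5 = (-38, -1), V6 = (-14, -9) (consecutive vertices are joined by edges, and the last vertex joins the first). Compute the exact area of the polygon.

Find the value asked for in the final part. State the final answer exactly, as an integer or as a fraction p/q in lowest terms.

687

Part I: a(2) = -3*(-14) - 3*(18) = -12; iterating: a(2)=-12, a(3)=78, a(4)=-198, a(5)=360, a(6)=-486, a(7)=378, a(8)=324, a(9)=-2106, a(10)=5346, a(11)=-9720, a(12)=13122, a(13)=-10206, a(14)=-8748; answer -8748
Part II: W1 = -8748; m = -19; 7*(-19)^4 + 4*(-19)^3 - 9*(-19)^1 - 8 = (912247) + (-27436) + (171) + (-8) = 884974; answer 884974
Part III: W2 = 884974; w = -10; f(2) = -3*(-20) - 2*(-10) = 80; iterating: f(2)=80, f(3)=-200, f(4)=440, f(5)=-920, f(6)=1880, f(7)=-3800, f(8)=7640, f(9)=-15320, f(10)=30680, f(11)=-61400, f(12)=122840; answer 122840
Part IV: W3 = 122840; r = 23; cross terms: (-6*-29 - 33*-24)=966, (33*-12 - 23*-29)=271, (23*-11 - 18*-12)=-37, (18*-1 - -38*-11)=-436, (-38*-9 - -14*-1)=328, (-14*-24 - -6*-9)=282; twice the area = |1374| = 1374; area = 687; answer 687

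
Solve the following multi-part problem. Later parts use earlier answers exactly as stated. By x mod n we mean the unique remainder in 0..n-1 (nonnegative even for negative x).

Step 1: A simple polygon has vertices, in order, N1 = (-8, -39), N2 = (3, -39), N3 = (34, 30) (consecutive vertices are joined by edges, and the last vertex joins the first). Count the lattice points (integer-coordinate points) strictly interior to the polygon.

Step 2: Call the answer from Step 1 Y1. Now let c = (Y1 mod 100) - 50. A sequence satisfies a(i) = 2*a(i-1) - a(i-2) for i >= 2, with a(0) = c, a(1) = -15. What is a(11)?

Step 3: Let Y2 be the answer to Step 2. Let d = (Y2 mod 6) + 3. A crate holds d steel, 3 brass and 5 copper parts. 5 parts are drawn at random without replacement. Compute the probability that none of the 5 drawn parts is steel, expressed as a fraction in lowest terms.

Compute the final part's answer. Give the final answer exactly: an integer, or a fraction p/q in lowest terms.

Step 1: cross terms: (-8*-39 - 3*-39)=429, (3*30 - 34*-39)=1416, (34*-39 - -8*30)=-1086; twice the area = |759| = 759; area = 759/2; boundary points = 11 + 1 + 3 = 15; strictly interior points = area - boundary/2 + 1 = 373; answer 373
Step 2: Y1 = 373; c = 23; a(2) = 2*(-15) - 1*(23) = -53; iterating: a(2)=-53, a(3)=-91, a(4)=-129, a(5)=-167, a(6)=-205, a(7)=-243, a(8)=-281, a(9)=-319, a(10)=-357, a(11)=-395; answer -395
Step 3: Y2 = -395; d = 4; total draws C(12,5) = 792; favorable C(8,5) = 56; P = 7/99; answer 7/99

7/99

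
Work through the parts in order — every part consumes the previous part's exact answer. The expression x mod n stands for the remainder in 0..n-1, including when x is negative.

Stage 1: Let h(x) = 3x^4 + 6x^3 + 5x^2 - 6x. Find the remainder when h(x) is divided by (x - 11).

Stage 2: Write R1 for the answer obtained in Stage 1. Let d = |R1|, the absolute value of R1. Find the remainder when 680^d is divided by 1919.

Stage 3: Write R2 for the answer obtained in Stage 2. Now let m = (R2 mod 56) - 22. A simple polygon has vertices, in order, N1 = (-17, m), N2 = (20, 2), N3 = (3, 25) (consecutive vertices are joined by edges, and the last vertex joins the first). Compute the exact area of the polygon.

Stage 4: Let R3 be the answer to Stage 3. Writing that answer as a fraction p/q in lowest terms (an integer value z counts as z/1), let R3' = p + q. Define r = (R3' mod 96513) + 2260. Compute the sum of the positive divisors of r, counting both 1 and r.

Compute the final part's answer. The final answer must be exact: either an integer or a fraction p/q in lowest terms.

3816

Stage 1: remainder = value at the root: 3*(11)^4 + 6*(11)^3 + 5*(11)^2 - 6*(11)^1 = (43923) + (7986) + (605) + (-66) = 52448; answer 52448
Stage 2: R1 = 52448; d = 52448; squarings mod 1919: 680^1=680, 680^2=1840, 680^4=484, 680^8=138, 680^16=1773, 680^32=207, 680^64=631, 680^128=928, 680^256=1472, 680^512=233, 680^1024=557, 680^2048=1290, 680^4096=327, 680^8192=1384, 680^16384=294, 680^32768=81; 680^52448 = 680^32 * 680^64 * 680^128 * 680^1024 * 680^2048 * 680^16384 * 680^32768 = 1290 (mod 1919); answer 1290
Stage 3: R2 = 1290; m = -20; cross terms: (-17*2 - 20*-20)=366, (20*25 - 3*2)=494, (3*-20 - -17*25)=365; twice the area = |1225| = 1225; area = 1225/2; answer 1225/2
Stage 4: R3 = 1225/2; threaded value p + q = 1227; r = 3487; 3487 = 11 * 317; sigma = (1 + 11) * (1 + 317) = 12 * 318 = 3816; answer 3816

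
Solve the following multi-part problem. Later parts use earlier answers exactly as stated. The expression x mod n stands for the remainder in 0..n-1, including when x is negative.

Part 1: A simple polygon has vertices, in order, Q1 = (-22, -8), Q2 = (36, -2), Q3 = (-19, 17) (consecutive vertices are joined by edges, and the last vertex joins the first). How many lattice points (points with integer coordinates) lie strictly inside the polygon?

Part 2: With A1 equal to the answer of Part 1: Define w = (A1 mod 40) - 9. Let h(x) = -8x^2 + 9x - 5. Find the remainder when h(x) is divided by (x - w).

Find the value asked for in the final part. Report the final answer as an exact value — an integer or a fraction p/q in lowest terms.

Part 1: cross terms: (-22*-2 - 36*-8)=332, (36*17 - -19*-2)=574, (-19*-8 - -22*17)=526; twice the area = |1432| = 1432; area = 716; boundary points = 2 + 1 + 1 = 4; strictly interior points = area - boundary/2 + 1 = 715; answer 715
Part 2: A1 = 715; w = 26; remainder = value at the root: -8*(26)^2 + 9*(26)^1 - 5 = (-5408) + (234) + (-5) = -5179; answer -5179

-5179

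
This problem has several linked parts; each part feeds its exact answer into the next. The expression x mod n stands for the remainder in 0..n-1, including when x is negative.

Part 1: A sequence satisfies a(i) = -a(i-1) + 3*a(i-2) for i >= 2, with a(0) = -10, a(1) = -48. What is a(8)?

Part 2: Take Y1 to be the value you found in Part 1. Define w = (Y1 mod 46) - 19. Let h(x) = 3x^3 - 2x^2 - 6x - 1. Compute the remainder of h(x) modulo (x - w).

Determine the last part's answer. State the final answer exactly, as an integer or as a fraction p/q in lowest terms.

Part 1: a(2) = -1*(-48) + 3*(-10) = 18; iterating: a(2)=18, a(3)=-162, a(4)=216, a(5)=-702, a(6)=1350, a(7)=-3456, a(8)=7506; answer 7506
Part 2: Y1 = 7506; w = -11; remainder = value at the root: 3*(-11)^3 - 2*(-11)^2 - 6*(-11)^1 - 1 = (-3993) + (-242) + (66) + (-1) = -4170; answer -4170

-4170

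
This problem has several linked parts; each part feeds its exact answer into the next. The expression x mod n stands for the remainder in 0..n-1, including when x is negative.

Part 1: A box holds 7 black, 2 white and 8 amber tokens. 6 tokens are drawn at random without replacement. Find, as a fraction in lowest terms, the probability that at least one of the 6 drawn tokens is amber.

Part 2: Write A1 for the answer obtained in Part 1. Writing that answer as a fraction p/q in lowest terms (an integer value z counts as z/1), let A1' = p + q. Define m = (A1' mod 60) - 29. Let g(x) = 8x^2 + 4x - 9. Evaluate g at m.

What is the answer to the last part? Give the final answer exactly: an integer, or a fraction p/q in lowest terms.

Part 1: total draws C(17,6) = 12376; complement C(9,6) = 84; favorable 12376 - 84 = 12292; P = 439/442; answer 439/442
Part 2: A1 = 439/442; threaded value p + q = 881; m = 12; 8*(12)^2 + 4*(12)^1 - 9 = (1152) + (48) + (-9) = 1191; answer 1191

1191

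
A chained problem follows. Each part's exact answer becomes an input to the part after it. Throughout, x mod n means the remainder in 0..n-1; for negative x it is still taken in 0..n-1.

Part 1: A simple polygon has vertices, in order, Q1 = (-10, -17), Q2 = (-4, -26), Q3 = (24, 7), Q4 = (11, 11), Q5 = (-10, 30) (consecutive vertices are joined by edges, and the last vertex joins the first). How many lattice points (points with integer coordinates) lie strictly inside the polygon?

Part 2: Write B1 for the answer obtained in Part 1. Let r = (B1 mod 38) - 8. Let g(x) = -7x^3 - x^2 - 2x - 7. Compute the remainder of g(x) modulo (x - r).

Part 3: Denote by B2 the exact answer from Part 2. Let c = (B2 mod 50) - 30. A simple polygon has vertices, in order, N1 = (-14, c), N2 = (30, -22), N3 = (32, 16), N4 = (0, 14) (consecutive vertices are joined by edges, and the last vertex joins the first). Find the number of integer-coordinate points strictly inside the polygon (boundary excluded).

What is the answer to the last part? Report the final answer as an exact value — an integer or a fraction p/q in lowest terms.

1081

Part 1: cross terms: (-10*-26 - -4*-17)=192, (-4*7 - 24*-26)=596, (24*11 - 11*7)=187, (11*30 - -10*11)=440, (-10*-17 - -10*30)=470; twice the area = |1885| = 1885; area = 1885/2; boundary points = 3 + 1 + 1 + 1 + 47 = 53; strictly interior points = area - boundary/2 + 1 = 917; answer 917
Part 2: B1 = 917; r = -3; remainder = value at the root: -7*(-3)^3 - 1*(-3)^2 - 2*(-3)^1 - 7 = (189) + (-9) + (6) + (-7) = 179; answer 179
Part 3: B2 = 179; c = -1; cross terms: (-14*-22 - 30*-1)=338, (30*16 - 32*-22)=1184, (32*14 - 0*16)=448, (0*-1 - -14*14)=196; twice the area = |2166| = 2166; area = 1083; boundary points = 1 + 2 + 2 + 1 = 6; strictly interior points = area - boundary/2 + 1 = 1081; answer 1081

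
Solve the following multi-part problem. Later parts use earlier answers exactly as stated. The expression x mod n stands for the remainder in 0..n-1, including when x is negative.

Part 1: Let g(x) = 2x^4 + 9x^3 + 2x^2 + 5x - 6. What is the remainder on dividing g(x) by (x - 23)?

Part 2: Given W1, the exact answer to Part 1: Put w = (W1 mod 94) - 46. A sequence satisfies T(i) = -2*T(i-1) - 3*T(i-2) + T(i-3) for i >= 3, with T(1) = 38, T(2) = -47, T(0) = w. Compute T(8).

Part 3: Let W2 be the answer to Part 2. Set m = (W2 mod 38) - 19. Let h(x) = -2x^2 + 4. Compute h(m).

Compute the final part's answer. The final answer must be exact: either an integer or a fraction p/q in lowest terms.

-46

Part 1: remainder = value at the root: 2*(23)^4 + 9*(23)^3 + 2*(23)^2 + 5*(23)^1 - 6 = (559682) + (109503) + (1058) + (115) + (-6) = 670352; answer 670352
Part 2: W1 = 670352; w = -8; T(3) = -2*(-47) - 3*(38) + 1*(-8) = -28; iterating: T(3)=-28, T(4)=235, T(5)=-433, T(6)=133, T(7)=1268, T(8)=-3368; answer -3368
Part 3: W2 = -3368; m = -5; -2*(-5)^2 + 4 = (-50) + (4) = -46; answer -46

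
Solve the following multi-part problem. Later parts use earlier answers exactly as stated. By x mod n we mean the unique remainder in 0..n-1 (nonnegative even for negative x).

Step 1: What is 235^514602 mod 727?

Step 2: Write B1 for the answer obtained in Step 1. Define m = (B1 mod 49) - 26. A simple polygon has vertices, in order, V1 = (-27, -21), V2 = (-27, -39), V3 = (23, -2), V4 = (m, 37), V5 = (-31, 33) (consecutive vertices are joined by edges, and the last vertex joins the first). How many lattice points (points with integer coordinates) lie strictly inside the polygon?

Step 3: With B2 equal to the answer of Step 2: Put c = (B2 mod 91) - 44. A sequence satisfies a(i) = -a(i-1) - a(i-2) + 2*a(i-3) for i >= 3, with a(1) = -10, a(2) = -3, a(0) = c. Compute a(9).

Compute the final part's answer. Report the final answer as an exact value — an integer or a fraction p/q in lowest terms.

257

Step 1: squarings mod 727: 235^1=235, 235^2=700, 235^4=2, 235^8=4, 235^16=16, 235^32=256, 235^64=106, 235^128=331, 235^256=511, 235^512=128, 235^1024=390, 235^2048=157, 235^4096=658, 235^8192=399, 235^16384=715, 235^32768=144, 235^65536=380, 235^131072=454, 235^262144=375; 235^514602 = 235^2 * 235^8 * 235^32 * 235^512 * 235^2048 * 235^4096 * 235^16384 * 235^32768 * 235^65536 * 235^131072 * 235^262144 = 425 (mod 727); answer 425
Step 2: B1 = 425; m = 7; cross terms: (-27*-39 - -27*-21)=486, (-27*-2 - 23*-39)=951, (23*37 - 7*-2)=865, (7*33 - -31*37)=1378, (-31*-21 - -27*33)=1542; twice the area = |5222| = 5222; area = 2611; boundary points = 18 + 1 + 1 + 2 + 2 = 24; strictly interior points = area - boundary/2 + 1 = 2600; answer 2600
Step 3: B2 = 2600; c = 8; a(3) = -1*(-3) - 1*(-10) + 2*(8) = 29; iterating: a(3)=29, a(4)=-46, a(5)=11, a(6)=93, a(7)=-196, a(8)=125, a(9)=257; answer 257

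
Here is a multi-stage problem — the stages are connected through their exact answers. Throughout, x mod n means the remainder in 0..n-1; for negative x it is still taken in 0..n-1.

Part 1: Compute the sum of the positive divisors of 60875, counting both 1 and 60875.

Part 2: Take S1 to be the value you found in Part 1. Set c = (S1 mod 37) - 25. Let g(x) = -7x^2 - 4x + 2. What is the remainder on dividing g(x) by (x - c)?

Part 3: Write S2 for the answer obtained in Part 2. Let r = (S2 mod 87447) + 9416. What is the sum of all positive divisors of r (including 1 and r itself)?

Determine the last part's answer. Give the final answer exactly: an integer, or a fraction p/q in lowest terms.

99036

Part 1: 60875 = 5^3 * 487; sigma = (1 + 5 + 25 + 125) * (1 + 487) = 156 * 488 = 76128; answer 76128
Part 2: S1 = 76128; c = -6; remainder = value at the root: -7*(-6)^2 - 4*(-6)^1 + 2 = (-252) + (24) + (2) = -226; answer -226
Part 3: S2 = -226; r = 96637; 96637 = 41 * 2357; sigma = (1 + 41) * (1 + 2357) = 42 * 2358 = 99036; answer 99036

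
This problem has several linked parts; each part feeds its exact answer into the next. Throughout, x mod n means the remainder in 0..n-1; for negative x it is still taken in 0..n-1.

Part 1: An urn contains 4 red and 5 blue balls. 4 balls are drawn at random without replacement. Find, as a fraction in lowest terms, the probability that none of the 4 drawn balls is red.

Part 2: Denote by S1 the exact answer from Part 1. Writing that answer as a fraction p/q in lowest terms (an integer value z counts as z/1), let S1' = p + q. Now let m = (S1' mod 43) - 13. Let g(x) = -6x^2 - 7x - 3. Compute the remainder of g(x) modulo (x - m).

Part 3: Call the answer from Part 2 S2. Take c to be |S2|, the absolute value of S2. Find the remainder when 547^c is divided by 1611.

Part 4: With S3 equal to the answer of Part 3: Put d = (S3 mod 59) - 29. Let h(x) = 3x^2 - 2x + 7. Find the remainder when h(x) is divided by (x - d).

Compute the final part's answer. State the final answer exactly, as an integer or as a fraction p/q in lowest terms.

Part 1: total draws C(9,4) = 126; favorable C(5,4) = 5; P = 5/126; answer 5/126
Part 2: S1 = 5/126; threaded value p + q = 131; m = -11; remainder = value at the root: -6*(-11)^2 - 7*(-11)^1 - 3 = (-726) + (77) + (-3) = -652; answer -652
Part 3: S2 = -652; c = 652; squarings mod 1611: 547^1=547, 547^2=1174, 547^4=871, 547^8=1471, 547^16=268, 547^32=940, 547^64=772, 547^128=1525, 547^256=952, 547^512=922; 547^652 = 547^4 * 547^8 * 547^128 * 547^512 = 511 (mod 1611); answer 511
Part 4: S3 = 511; d = 10; remainder = value at the root: 3*(10)^2 - 2*(10)^1 + 7 = (300) + (-20) + (7) = 287; answer 287

287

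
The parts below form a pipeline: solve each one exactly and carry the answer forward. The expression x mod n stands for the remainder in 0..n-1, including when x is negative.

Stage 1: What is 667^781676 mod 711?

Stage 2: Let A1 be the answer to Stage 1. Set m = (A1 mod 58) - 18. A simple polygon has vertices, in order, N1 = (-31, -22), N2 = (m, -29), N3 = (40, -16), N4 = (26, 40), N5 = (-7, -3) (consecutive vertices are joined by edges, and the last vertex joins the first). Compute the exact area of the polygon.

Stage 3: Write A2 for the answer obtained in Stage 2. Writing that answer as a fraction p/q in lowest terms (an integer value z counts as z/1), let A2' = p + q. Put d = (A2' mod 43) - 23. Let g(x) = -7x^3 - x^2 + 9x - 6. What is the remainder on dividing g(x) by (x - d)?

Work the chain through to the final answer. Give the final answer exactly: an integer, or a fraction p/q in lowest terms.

-861

Stage 1: squarings mod 711: 667^1=667, 667^2=514, 667^4=415, 667^8=163, 667^16=262, 667^32=388, 667^64=523, 667^128=505, 667^256=487, 667^512=406, 667^1024=595, 667^2048=658, 667^4096=676, 667^8192=514, 667^16384=415, 667^32768=163, 667^65536=262, 667^131072=388, 667^262144=523, 667^524288=505; 667^781676 = 667^4 * 667^8 * 667^32 * 667^64 * 667^256 * 667^1024 * 667^2048 * 667^8192 * 667^16384 * 667^32768 * 667^65536 * 667^131072 * 667^524288 = 325 (mod 711); answer 325
Stage 2: A1 = 325; m = 17; cross terms: (-31*-29 - 17*-22)=1273, (17*-16 - 40*-29)=888, (40*40 - 26*-16)=2016, (26*-3 - -7*40)=202, (-7*-22 - -31*-3)=61; twice the area = |4440| = 4440; area = 2220; answer 2220
Stage 3: A2 = 2220; threaded value p + q = 2221; d = 5; remainder = value at the root: -7*(5)^3 - 1*(5)^2 + 9*(5)^1 - 6 = (-875) + (-25) + (45) + (-6) = -861; answer -861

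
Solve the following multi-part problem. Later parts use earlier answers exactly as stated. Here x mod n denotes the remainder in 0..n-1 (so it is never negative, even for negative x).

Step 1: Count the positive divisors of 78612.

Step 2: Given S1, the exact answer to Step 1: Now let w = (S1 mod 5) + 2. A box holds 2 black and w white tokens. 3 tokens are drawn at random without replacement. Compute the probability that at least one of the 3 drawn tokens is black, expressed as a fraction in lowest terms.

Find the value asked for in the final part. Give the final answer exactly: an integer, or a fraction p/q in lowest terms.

Step 1: 78612 = 2^2 * 3 * 6551; number of divisors = (2+1) * (1+1) * (1+1) = 12; answer 12
Step 2: S1 = 12; w = 4; total draws C(6,3) = 20; complement C(4,3) = 4; favorable 20 - 4 = 16; P = 4/5; answer 4/5

4/5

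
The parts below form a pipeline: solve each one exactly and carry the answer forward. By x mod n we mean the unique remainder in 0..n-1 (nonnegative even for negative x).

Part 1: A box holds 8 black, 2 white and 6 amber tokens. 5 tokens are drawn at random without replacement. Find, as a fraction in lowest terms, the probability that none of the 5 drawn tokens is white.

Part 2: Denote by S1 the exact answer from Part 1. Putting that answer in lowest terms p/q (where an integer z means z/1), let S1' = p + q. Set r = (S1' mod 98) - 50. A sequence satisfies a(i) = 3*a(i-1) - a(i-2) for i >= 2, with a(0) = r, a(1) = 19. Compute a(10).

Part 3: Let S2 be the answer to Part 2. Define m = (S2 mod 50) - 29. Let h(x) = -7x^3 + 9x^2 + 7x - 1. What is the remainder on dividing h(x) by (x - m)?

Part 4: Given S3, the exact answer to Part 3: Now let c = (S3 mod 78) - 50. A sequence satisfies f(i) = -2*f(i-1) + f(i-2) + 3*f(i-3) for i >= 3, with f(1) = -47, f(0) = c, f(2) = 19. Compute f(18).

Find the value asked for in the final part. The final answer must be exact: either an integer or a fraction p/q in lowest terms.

Part 1: total draws C(16,5) = 4368; favorable C(14,5) = 2002; P = 11/24; answer 11/24
Part 2: S1 = 11/24; threaded value p + q = 35; r = -15; a(2) = 3*(19) - 1*(-15) = 72; iterating: a(2)=72, a(3)=197, a(4)=519, a(5)=1360, a(6)=3561, a(7)=9323, a(8)=24408, a(9)=63901, a(10)=167295; answer 167295
Part 3: S2 = 167295; m = 16; remainder = value at the root: -7*(16)^3 + 9*(16)^2 + 7*(16)^1 - 1 = (-28672) + (2304) + (112) + (-1) = -26257; answer -26257
Part 4: S3 = -26257; c = -21; f(3) = -2*(19) + 1*(-47) + 3*(-21) = -148; iterating: f(3)=-148, f(4)=174, f(5)=-439, f(6)=608, f(7)=-1133, f(8)=1557, f(9)=-2423, f(10)=3004, f(11)=-3760, f(12)=3255, f(13)=-1258, f(14)=-5509, f(15)=19525, f(16)=-48333, f(17)=99664, f(18)=-189086; answer -189086

-189086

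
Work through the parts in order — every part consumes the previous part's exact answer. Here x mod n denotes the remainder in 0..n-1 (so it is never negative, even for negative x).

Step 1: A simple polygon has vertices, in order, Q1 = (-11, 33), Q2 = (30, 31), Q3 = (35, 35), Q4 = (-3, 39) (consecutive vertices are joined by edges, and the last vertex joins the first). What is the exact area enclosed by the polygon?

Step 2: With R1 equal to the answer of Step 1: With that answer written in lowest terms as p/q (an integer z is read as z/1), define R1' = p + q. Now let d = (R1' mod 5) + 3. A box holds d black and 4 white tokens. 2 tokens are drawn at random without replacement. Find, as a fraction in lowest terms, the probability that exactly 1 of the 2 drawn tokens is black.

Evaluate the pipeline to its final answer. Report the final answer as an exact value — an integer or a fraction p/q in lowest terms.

8/15

Step 1: cross terms: (-11*31 - 30*33)=-1331, (30*35 - 35*31)=-35, (35*39 - -3*35)=1470, (-3*33 - -11*39)=330; twice the area = |434| = 434; area = 217; answer 217
Step 2: R1 = 217; threaded value p + q = 218; d = 6; total draws C(10,2) = 45; favorable C(6,1)*C(4,1) = 24; P = 8/15; answer 8/15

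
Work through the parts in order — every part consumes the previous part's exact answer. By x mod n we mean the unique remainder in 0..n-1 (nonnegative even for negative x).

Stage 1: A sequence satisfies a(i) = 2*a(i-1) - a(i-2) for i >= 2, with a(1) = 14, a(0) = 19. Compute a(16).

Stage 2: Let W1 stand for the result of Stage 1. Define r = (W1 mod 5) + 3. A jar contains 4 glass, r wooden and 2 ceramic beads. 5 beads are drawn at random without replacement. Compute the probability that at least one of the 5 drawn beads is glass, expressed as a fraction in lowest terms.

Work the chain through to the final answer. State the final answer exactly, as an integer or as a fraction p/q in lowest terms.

Stage 1: a(2) = 2*(14) - 1*(19) = 9; iterating: a(2)=9, a(3)=4, a(4)=-1, a(5)=-6, a(6)=-11, a(7)=-16, a(8)=-21, a(9)=-26, a(10)=-31, a(11)=-36, a(12)=-41, a(13)=-46, a(14)=-51, a(15)=-56, a(16)=-61; answer -61
Stage 2: W1 = -61; r = 7; total draws C(13,5) = 1287; complement C(9,5) = 126; favorable 1287 - 126 = 1161; P = 129/143; answer 129/143

129/143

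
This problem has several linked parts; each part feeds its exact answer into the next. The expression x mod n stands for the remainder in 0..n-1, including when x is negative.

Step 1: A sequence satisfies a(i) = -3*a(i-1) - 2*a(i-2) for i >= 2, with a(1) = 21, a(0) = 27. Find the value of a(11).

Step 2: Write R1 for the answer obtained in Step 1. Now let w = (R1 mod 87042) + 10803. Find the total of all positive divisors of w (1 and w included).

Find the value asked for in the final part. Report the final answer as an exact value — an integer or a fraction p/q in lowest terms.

52848

Step 1: a(2) = -3*(21) - 2*(27) = -117; iterating: a(2)=-117, a(3)=309, a(4)=-693, a(5)=1461, a(6)=-2997, a(7)=6069, a(8)=-12213, a(9)=24501, a(10)=-49077, a(11)=98229; answer 98229
Step 2: R1 = 98229; w = 21990; 21990 = 2 * 3 * 5 * 733; sigma = (1 + 2) * (1 + 3) * (1 + 5) * (1 + 733) = 3 * 4 * 6 * 734 = 52848; answer 52848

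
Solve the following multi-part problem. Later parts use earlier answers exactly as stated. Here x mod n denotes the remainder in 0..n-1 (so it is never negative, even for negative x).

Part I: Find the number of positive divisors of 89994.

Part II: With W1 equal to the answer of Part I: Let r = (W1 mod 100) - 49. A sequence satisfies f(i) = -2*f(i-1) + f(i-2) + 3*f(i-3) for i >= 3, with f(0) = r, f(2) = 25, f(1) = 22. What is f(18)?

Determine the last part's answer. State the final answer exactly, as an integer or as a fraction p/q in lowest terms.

Part I: 89994 = 2 * 3 * 53 * 283; number of divisors = (1+1) * (1+1) * (1+1) * (1+1) = 16; answer 16
Part II: W1 = 16; r = -33; f(3) = -2*(25) + 1*(22) + 3*(-33) = -127; iterating: f(3)=-127, f(4)=345, f(5)=-742, f(6)=1448, f(7)=-2603, f(8)=4428, f(9)=-7115, f(10)=10849, f(11)=-15529, f(12)=20562, f(13)=-24106, f(14)=22187, f(15)=-6794, f(16)=-36543, f(17)=132853, f(18)=-322631; answer -322631

-322631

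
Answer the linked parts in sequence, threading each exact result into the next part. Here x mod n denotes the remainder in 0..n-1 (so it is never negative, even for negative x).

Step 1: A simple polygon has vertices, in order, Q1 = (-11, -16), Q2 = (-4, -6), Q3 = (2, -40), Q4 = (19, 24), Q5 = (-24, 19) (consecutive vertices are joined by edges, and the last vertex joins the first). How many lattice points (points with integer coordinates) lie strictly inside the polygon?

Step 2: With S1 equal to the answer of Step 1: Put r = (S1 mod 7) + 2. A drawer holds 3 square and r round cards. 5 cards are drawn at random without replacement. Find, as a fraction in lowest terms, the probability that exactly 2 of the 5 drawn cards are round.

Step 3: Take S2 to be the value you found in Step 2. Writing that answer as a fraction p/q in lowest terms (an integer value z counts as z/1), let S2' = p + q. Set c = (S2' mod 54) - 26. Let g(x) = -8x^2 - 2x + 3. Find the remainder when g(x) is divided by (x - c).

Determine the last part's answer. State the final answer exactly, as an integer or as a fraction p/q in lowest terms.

Step 1: cross terms: (-11*-6 - -4*-16)=2, (-4*-40 - 2*-6)=172, (2*24 - 19*-40)=808, (19*19 - -24*24)=937, (-24*-16 - -11*19)=593; twice the area = |2512| = 2512; area = 1256; boundary points = 1 + 2 + 1 + 1 + 1 = 6; strictly interior points = area - boundary/2 + 1 = 1254; answer 1254
Step 2: S1 = 1254; r = 3; total draws C(6,5) = 6; favorable C(3,2)*C(3,3) = 3; P = 1/2; answer 1/2
Step 3: S2 = 1/2; threaded value p + q = 3; c = -23; remainder = value at the root: -8*(-23)^2 - 2*(-23)^1 + 3 = (-4232) + (46) + (3) = -4183; answer -4183

-4183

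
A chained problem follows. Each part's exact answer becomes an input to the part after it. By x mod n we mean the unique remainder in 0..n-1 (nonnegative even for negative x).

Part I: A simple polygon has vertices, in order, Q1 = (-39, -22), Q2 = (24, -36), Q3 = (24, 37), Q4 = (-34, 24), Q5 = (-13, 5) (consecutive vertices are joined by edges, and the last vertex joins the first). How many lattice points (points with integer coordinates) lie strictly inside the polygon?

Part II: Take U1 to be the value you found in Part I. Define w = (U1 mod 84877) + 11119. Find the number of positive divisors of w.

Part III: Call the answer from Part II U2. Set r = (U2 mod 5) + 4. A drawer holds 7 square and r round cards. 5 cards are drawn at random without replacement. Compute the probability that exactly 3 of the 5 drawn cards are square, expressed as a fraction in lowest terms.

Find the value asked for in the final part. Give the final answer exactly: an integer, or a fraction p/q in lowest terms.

175/429

Part I: cross terms: (-39*-36 - 24*-22)=1932, (24*37 - 24*-36)=1752, (24*24 - -34*37)=1834, (-34*5 - -13*24)=142, (-13*-22 - -39*5)=481; twice the area = |6141| = 6141; area = 6141/2; boundary points = 7 + 73 + 1 + 1 + 1 = 83; strictly interior points = area - boundary/2 + 1 = 3030; answer 3030
Part II: U1 = 3030; w = 14149; 14149 is prime, so its only divisors are 1 and 14149; count = 2; answer 2
Part III: U2 = 2; r = 6; total draws C(13,5) = 1287; favorable C(7,3)*C(6,2) = 525; P = 175/429; answer 175/429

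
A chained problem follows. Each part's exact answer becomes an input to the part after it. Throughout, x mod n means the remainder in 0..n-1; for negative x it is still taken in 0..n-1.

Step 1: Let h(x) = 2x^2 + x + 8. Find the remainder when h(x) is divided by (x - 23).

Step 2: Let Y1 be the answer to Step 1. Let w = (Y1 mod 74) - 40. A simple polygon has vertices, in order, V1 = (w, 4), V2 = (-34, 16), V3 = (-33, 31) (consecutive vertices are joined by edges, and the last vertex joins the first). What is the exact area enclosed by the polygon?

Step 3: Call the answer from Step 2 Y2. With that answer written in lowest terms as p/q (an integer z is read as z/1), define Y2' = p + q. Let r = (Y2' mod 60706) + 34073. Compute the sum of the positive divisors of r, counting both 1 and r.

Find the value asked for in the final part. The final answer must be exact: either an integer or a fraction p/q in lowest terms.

Step 1: remainder = value at the root: 2*(23)^2 + 1*(23)^1 + 8 = (1058) + (23) + (8) = 1089; answer 1089
Step 2: Y1 = 1089; w = 13; cross terms: (13*16 - -34*4)=344, (-34*31 - -33*16)=-526, (-33*4 - 13*31)=-535; twice the area = |-717| = 717; area = 717/2; answer 717/2
Step 3: Y2 = 717/2; threaded value p + q = 719; r = 34792; 34792 = 2^3 * 4349; sigma = (1 + 2 + 4 + 8) * (1 + 4349) = 15 * 4350 = 65250; answer 65250

65250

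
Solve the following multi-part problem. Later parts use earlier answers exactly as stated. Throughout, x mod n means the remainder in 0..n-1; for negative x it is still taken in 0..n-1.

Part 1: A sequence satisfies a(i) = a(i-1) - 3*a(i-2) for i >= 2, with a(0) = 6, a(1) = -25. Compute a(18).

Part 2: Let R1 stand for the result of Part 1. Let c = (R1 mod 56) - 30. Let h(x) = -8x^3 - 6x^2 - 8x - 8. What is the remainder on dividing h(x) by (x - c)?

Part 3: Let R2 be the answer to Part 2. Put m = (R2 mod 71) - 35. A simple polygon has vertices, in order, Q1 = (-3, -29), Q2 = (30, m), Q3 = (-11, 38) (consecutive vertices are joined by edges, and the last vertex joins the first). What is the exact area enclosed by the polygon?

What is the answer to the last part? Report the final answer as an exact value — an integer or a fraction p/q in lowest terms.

2659/2

Part 1: a(2) = 1*(-25) - 3*(6) = -43; iterating: a(2)=-43, a(3)=32, a(4)=161, a(5)=65, a(6)=-418, a(7)=-613, a(8)=641, a(9)=2480, a(10)=557, a(11)=-6883, a(12)=-8554, a(13)=12095, a(14)=37757, a(15)=1472, a(16)=-111799, a(17)=-116215, a(18)=219182; answer 219182
Part 2: R1 = 219182; c = 24; remainder = value at the root: -8*(24)^3 - 6*(24)^2 - 8*(24)^1 - 8 = (-110592) + (-3456) + (-192) + (-8) = -114248; answer -114248
Part 3: R2 = -114248; m = 27; cross terms: (-3*27 - 30*-29)=789, (30*38 - -11*27)=1437, (-11*-29 - -3*38)=433; twice the area = |2659| = 2659; area = 2659/2; answer 2659/2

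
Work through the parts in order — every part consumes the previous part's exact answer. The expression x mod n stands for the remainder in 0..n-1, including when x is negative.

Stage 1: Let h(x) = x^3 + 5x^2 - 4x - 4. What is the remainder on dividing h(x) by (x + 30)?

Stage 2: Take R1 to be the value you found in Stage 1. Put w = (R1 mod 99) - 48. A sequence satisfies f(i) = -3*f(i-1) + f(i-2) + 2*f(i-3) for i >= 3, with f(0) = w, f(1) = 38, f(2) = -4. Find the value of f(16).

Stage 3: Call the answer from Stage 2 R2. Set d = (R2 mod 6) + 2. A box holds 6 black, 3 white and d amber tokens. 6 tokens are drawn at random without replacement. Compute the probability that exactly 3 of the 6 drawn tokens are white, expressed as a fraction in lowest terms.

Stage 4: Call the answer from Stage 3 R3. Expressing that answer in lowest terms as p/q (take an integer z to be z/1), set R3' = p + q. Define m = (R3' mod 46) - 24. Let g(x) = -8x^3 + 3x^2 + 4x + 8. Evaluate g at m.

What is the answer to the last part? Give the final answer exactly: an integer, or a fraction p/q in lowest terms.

Stage 1: remainder = value at the root: 1*(-30)^3 + 5*(-30)^2 - 4*(-30)^1 - 4 = (-27000) + (4500) + (120) + (-4) = -22384; answer -22384
Stage 2: R1 = -22384; w = 41; f(3) = -3*(-4) + 1*(38) + 2*(41) = 132; iterating: f(3)=132, f(4)=-324, f(5)=1096, f(6)=-3348, f(7)=10492, f(8)=-32632, f(9)=101692, f(10)=-316724, f(11)=986600, f(12)=-3073140, f(13)=9572572, f(14)=-29817656, f(15)=92879260, f(16)=-289310292; answer -289310292
Stage 3: R2 = -289310292; d = 2; total draws C(11,6) = 462; favorable C(3,3)*C(8,3) = 56; P = 4/33; answer 4/33
Stage 4: R3 = 4/33; threaded value p + q = 37; m = 13; -8*(13)^3 + 3*(13)^2 + 4*(13)^1 + 8 = (-17576) + (507) + (52) + (8) = -17009; answer -17009

-17009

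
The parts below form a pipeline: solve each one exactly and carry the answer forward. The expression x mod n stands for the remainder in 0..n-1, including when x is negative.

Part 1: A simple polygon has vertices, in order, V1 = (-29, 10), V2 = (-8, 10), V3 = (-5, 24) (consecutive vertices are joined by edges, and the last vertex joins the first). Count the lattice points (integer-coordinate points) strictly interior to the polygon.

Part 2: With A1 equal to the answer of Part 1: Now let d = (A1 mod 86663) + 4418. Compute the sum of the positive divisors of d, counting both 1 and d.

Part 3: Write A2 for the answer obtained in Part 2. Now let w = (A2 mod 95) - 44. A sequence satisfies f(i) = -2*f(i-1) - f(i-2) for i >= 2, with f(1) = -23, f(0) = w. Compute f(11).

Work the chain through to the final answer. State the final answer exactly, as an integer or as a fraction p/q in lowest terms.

Part 1: cross terms: (-29*10 - -8*10)=-210, (-8*24 - -5*10)=-142, (-5*10 - -29*24)=646; twice the area = |294| = 294; area = 147; boundary points = 21 + 1 + 2 = 24; strictly interior points = area - boundary/2 + 1 = 136; answer 136
Part 2: A1 = 136; d = 4554; 4554 = 2 * 3^2 * 11 * 23; sigma = (1 + 2) * (1 + 3 + 9) * (1 + 11) * (1 + 23) = 3 * 13 * 12 * 24 = 11232; answer 11232
Part 3: A2 = 11232; w = -22; f(2) = -2*(-23) - 1*(-22) = 68; iterating: f(2)=68, f(3)=-113, f(4)=158, f(5)=-203, f(6)=248, f(7)=-293, f(8)=338, f(9)=-383, f(10)=428, f(11)=-473; answer -473

-473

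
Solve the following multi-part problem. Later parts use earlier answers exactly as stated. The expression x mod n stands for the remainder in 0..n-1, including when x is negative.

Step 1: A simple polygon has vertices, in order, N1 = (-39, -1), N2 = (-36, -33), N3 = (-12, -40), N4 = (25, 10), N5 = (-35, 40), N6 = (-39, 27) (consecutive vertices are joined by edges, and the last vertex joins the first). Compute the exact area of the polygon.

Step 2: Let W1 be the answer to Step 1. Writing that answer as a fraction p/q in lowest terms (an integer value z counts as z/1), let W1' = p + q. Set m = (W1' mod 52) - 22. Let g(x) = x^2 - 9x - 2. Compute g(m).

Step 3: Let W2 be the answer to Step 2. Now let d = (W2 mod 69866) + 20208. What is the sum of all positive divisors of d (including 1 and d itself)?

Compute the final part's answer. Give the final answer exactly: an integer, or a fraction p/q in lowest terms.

41440

Step 1: cross terms: (-39*-33 - -36*-1)=1251, (-36*-40 - -12*-33)=1044, (-12*10 - 25*-40)=880, (25*40 - -35*10)=1350, (-35*27 - -39*40)=615, (-39*-1 - -39*27)=1092; twice the area = |6232| = 6232; area = 3116; answer 3116
Step 2: W1 = 3116; threaded value p + q = 3117; m = 27; 1*(27)^2 - 9*(27)^1 - 2 = (729) + (-243) + (-2) = 484; answer 484
Step 3: W2 = 484; d = 20692; 20692 = 2^2 * 7 * 739; sigma = (1 + 2 + 4) * (1 + 7) * (1 + 739) = 7 * 8 * 740 = 41440; answer 41440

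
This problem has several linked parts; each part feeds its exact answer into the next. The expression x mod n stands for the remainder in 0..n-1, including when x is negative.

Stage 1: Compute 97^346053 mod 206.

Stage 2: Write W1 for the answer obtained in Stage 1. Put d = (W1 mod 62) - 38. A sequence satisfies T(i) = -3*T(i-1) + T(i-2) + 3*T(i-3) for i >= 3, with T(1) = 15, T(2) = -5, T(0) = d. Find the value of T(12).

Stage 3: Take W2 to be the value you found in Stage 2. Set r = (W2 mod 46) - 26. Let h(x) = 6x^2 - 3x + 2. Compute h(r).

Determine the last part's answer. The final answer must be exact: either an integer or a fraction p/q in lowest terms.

Stage 1: squarings mod 206: 97^1=97, 97^2=139, 97^4=163, 97^8=201, 97^16=25, 97^32=7, 97^64=49, 97^128=135, 97^256=97, 97^512=139, 97^1024=163, 97^2048=201, 97^4096=25, 97^8192=7, 97^16384=49, 97^32768=135, 97^65536=97, 97^131072=139, 97^262144=163; 97^346053 = 97^1 * 97^4 * 97^64 * 97^128 * 97^256 * 97^512 * 97^1024 * 97^16384 * 97^65536 * 97^262144 = 179 (mod 206); answer 179
Stage 2: W1 = 179; d = 17; T(3) = -3*(-5) + 1*(15) + 3*(17) = 81; iterating: T(3)=81, T(4)=-203, T(5)=675, T(6)=-1985, T(7)=6021, T(8)=-18023, T(9)=54135, T(10)=-162365, T(11)=487161, T(12)=-1461443; answer -1461443
Stage 3: W2 = -1461443; r = -3; 6*(-3)^2 - 3*(-3)^1 + 2 = (54) + (9) + (2) = 65; answer 65

65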